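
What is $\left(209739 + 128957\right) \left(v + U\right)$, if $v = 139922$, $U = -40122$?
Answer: $33801860800$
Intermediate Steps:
$\left(209739 + 128957\right) \left(v + U\right) = \left(209739 + 128957\right) \left(139922 - 40122\right) = 338696 \cdot 99800 = 33801860800$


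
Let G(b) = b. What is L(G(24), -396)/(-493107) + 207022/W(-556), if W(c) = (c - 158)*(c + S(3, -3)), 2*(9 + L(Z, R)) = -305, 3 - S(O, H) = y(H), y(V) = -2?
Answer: 1792061995/3403424514 ≈ 0.52655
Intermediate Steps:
S(O, H) = 5 (S(O, H) = 3 - 1*(-2) = 3 + 2 = 5)
L(Z, R) = -323/2 (L(Z, R) = -9 + (½)*(-305) = -9 - 305/2 = -323/2)
W(c) = (-158 + c)*(5 + c) (W(c) = (c - 158)*(c + 5) = (-158 + c)*(5 + c))
L(G(24), -396)/(-493107) + 207022/W(-556) = -323/2/(-493107) + 207022/(-790 + (-556)² - 153*(-556)) = -323/2*(-1/493107) + 207022/(-790 + 309136 + 85068) = 17/51906 + 207022/393414 = 17/51906 + 207022*(1/393414) = 17/51906 + 103511/196707 = 1792061995/3403424514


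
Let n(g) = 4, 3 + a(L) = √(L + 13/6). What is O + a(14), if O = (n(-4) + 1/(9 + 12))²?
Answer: 5902/441 + √582/6 ≈ 17.404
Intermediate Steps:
a(L) = -3 + √(13/6 + L) (a(L) = -3 + √(L + 13/6) = -3 + √(13/6 + L))
O = 7225/441 (O = (4 + 1/(9 + 12))² = (4 + 1/21)² = (85/21)² = 7225/441 ≈ 16.383)
O + a(14) = 7225/441 + (-3 + √(78 + 36*14)/6) = 7225/441 + (-3 + √(78 + 504)/6) = 7225/441 + (-3 + √582/6) = 5902/441 + √582/6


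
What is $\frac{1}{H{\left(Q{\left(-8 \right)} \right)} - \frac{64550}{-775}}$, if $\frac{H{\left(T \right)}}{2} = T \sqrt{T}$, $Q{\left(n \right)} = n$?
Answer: $\frac{40021}{4317426} + \frac{7688 i \sqrt{2}}{2158713} \approx 0.0092696 + 0.0050366 i$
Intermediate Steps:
$H{\left(T \right)} = 2 T^{\frac{3}{2}}$ ($H{\left(T \right)} = 2 T \sqrt{T} = 2 T^{\frac{3}{2}}$)
$\frac{1}{H{\left(Q{\left(-8 \right)} \right)} - \frac{64550}{-775}} = \frac{1}{2 \left(-8\right)^{\frac{3}{2}} - \frac{64550}{-775}} = \frac{1}{2 \left(- 16 i \sqrt{2}\right) - - \frac{2582}{31}} = \frac{1}{- 32 i \sqrt{2} + \frac{2582}{31}} = \frac{1}{\frac{2582}{31} - 32 i \sqrt{2}}$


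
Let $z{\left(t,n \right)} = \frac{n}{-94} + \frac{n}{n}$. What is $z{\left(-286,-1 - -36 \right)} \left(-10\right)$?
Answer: $- \frac{295}{47} \approx -6.2766$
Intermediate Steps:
$z{\left(t,n \right)} = 1 - \frac{n}{94}$ ($z{\left(t,n \right)} = n \left(- \frac{1}{94}\right) + 1 = - \frac{n}{94} + 1 = 1 - \frac{n}{94}$)
$z{\left(-286,-1 - -36 \right)} \left(-10\right) = \left(1 - \frac{-1 - -36}{94}\right) \left(-10\right) = \left(1 - \frac{-1 + 36}{94}\right) \left(-10\right) = \left(1 - \frac{35}{94}\right) \left(-10\right) = \frac{59}{94} \left(-10\right) = - \frac{295}{47}$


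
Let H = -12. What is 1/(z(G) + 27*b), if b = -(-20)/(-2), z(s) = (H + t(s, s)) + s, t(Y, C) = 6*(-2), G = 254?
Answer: -1/40 ≈ -0.025000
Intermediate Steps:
t(Y, C) = -12
z(s) = -24 + s (z(s) = (-12 - 12) + s = -24 + s)
b = -10 (b = -(-20)*(-1)/2 = -4*5/2 = -10)
1/(z(G) + 27*b) = 1/((-24 + 254) + 27*(-10)) = 1/(230 - 270) = 1/(-40) = -1/40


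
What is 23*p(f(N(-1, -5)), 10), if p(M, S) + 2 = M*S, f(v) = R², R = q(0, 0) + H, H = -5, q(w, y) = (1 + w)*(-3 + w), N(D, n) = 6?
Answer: 14674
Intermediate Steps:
R = -8 (R = (-3 + 0² - 2*0) - 5 = (-3 + 0 + 0) - 5 = -3 - 5 = -8)
f(v) = 64 (f(v) = (-8)² = 64)
p(M, S) = -2 + M*S
23*p(f(N(-1, -5)), 10) = 23*(-2 + 64*10) = 23*(-2 + 640) = 23*638 = 14674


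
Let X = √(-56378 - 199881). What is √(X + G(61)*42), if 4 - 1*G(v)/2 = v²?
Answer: √(-312228 + I*√256259) ≈ 0.453 + 558.77*I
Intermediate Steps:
G(v) = 8 - 2*v²
X = I*√256259 (X = √(-256259) = I*√256259 ≈ 506.22*I)
√(X + G(61)*42) = √(I*√256259 + (8 - 2*61²)*42) = √(I*√256259 + (8 - 2*3721)*42) = √(I*√256259 + (8 - 7442)*42) = √(I*√256259 - 7434*42) = √(I*√256259 - 312228) = √(-312228 + I*√256259)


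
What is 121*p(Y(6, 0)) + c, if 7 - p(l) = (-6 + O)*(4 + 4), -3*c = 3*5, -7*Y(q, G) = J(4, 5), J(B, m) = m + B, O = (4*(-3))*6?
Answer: 76346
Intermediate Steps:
O = -72 (O = -12*6 = -72)
J(B, m) = B + m
Y(q, G) = -9/7 (Y(q, G) = -(4 + 5)/7 = -⅐*9 = -9/7)
c = -5 ≈ -5.0000
p(l) = 631 (p(l) = 7 - (-6 - 72)*(4 + 4) = 7 - (-78)*8 = 7 - 1*(-624) = 7 + 624 = 631)
121*p(Y(6, 0)) + c = 121*631 - 5 = 76351 - 5 = 76346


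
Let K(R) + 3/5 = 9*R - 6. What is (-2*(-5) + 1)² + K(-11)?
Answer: 77/5 ≈ 15.400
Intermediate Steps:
K(R) = -33/5 + 9*R (K(R) = -⅗ + (9*R - 6) = -⅗ + (-6 + 9*R) = -33/5 + 9*R)
(-2*(-5) + 1)² + K(-11) = (-2*(-5) + 1)² + (-33/5 + 9*(-11)) = (10 + 1)² + (-33/5 - 99) = 11² - 528/5 = 121 - 528/5 = 77/5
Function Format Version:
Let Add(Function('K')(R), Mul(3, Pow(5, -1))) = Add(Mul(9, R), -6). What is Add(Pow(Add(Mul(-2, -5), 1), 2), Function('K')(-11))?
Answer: Rational(77, 5) ≈ 15.400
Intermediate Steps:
Function('K')(R) = Add(Rational(-33, 5), Mul(9, R)) (Function('K')(R) = Add(Rational(-3, 5), Add(Mul(9, R), -6)) = Add(Rational(-3, 5), Add(-6, Mul(9, R))) = Add(Rational(-33, 5), Mul(9, R)))
Add(Pow(Add(Mul(-2, -5), 1), 2), Function('K')(-11)) = Add(Pow(Add(Mul(-2, -5), 1), 2), Add(Rational(-33, 5), Mul(9, -11))) = Add(Pow(Add(10, 1), 2), Add(Rational(-33, 5), -99)) = Add(Pow(11, 2), Rational(-528, 5)) = Add(121, Rational(-528, 5)) = Rational(77, 5)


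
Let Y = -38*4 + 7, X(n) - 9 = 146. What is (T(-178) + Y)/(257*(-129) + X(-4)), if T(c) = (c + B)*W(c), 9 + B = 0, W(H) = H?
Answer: -33141/32998 ≈ -1.0043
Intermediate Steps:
B = -9 (B = -9 + 0 = -9)
X(n) = 155 (X(n) = 9 + 146 = 155)
T(c) = c*(-9 + c) (T(c) = (c - 9)*c = (-9 + c)*c = c*(-9 + c))
Y = -145 (Y = -152 + 7 = -145)
(T(-178) + Y)/(257*(-129) + X(-4)) = (-178*(-9 - 178) - 145)/(257*(-129) + 155) = (-178*(-187) - 145)/(-33153 + 155) = (33286 - 145)/(-32998) = 33141*(-1/32998) = -33141/32998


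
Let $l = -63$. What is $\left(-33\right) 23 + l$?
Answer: $-822$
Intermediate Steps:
$\left(-33\right) 23 + l = \left(-33\right) 23 - 63 = -759 - 63 = -822$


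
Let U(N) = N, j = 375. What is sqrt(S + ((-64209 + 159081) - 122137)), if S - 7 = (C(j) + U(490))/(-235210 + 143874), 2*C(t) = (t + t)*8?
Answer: I*sqrt(290043080737)/3262 ≈ 165.1*I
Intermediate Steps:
C(t) = 8*t (C(t) = ((t + t)*8)/2 = ((2*t)*8)/2 = (16*t)/2 = 8*t)
S = 317931/45668 (S = 7 + (8*375 + 490)/(-235210 + 143874) = 7 + (3000 + 490)/(-91336) = 7 + 3490*(-1/91336) = 7 - 1745/45668 = 317931/45668 ≈ 6.9618)
sqrt(S + ((-64209 + 159081) - 122137)) = sqrt(317931/45668 + ((-64209 + 159081) - 122137)) = sqrt(317931/45668 + (94872 - 122137)) = sqrt(317931/45668 - 27265) = sqrt(-1244820089/45668) = I*sqrt(290043080737)/3262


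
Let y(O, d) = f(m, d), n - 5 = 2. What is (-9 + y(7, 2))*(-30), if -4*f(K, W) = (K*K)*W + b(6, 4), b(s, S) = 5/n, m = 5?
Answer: 9105/14 ≈ 650.36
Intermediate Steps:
n = 7 (n = 5 + 2 = 7)
b(s, S) = 5/7
f(K, W) = -5/28 - W*K²/4 (f(K, W) = -((K*K)*W + 5/7)/4 = -(K²*W + 5/7)/4 = -(W*K² + 5/7)/4 = -(5/7 + W*K²)/4 = -5/28 - W*K²/4)
y(O, d) = -5/28 - 25*d/4 (y(O, d) = -5/28 - ¼*d*5² = -5/28 - ¼*d*25 = -5/28 - 25*d/4)
(-9 + y(7, 2))*(-30) = (-9 + (-5/28 - 25/4*2))*(-30) = (-9 + (-5/28 - 25/2))*(-30) = (-9 - 355/28)*(-30) = -607/28*(-30) = 9105/14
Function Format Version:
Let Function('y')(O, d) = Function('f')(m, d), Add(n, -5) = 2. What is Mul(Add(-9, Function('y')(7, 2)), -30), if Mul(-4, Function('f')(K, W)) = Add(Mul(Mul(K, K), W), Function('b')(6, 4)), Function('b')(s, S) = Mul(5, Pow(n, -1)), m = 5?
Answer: Rational(9105, 14) ≈ 650.36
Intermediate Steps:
n = 7 (n = Add(5, 2) = 7)
Function('b')(s, S) = Rational(5, 7) (Function('b')(s, S) = Mul(5, Pow(7, -1)) = Mul(5, Rational(1, 7)) = Rational(5, 7))
Function('f')(K, W) = Add(Rational(-5, 28), Mul(Rational(-1, 4), W, Pow(K, 2))) (Function('f')(K, W) = Mul(Rational(-1, 4), Add(Mul(Mul(K, K), W), Rational(5, 7))) = Mul(Rational(-1, 4), Add(Mul(Pow(K, 2), W), Rational(5, 7))) = Mul(Rational(-1, 4), Add(Mul(W, Pow(K, 2)), Rational(5, 7))) = Mul(Rational(-1, 4), Add(Rational(5, 7), Mul(W, Pow(K, 2)))) = Add(Rational(-5, 28), Mul(Rational(-1, 4), W, Pow(K, 2))))
Function('y')(O, d) = Add(Rational(-5, 28), Mul(Rational(-25, 4), d)) (Function('y')(O, d) = Add(Rational(-5, 28), Mul(Rational(-1, 4), d, Pow(5, 2))) = Add(Rational(-5, 28), Mul(Rational(-1, 4), d, 25)) = Add(Rational(-5, 28), Mul(Rational(-25, 4), d)))
Mul(Add(-9, Function('y')(7, 2)), -30) = Mul(Add(-9, Add(Rational(-5, 28), Mul(Rational(-25, 4), 2))), -30) = Mul(Add(-9, Add(Rational(-5, 28), Rational(-25, 2))), -30) = Mul(Add(-9, Rational(-355, 28)), -30) = Mul(Rational(-607, 28), -30) = Rational(9105, 14)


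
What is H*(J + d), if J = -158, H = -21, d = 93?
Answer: 1365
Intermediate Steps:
H*(J + d) = -21*(-158 + 93) = -21*(-65) = 1365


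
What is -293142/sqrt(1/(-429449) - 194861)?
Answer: 146571*I*sqrt(35937521226963910)/41841430795 ≈ 664.07*I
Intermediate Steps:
-293142/sqrt(1/(-429449) - 194861) = -293142/sqrt(-1/429449 - 194861) = -293142*(-I*sqrt(35937521226963910)/83682861590) = -(-146571)*I*sqrt(35937521226963910)/41841430795 = 146571*I*sqrt(35937521226963910)/41841430795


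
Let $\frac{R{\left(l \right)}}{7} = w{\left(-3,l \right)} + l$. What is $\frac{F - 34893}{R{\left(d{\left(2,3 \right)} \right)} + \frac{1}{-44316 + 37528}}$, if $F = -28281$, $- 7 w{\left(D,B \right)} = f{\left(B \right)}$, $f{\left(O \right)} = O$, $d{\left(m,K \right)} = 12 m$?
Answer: $- \frac{428825112}{977471} \approx -438.71$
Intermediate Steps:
$w{\left(D,B \right)} = - \frac{B}{7}$
$R{\left(l \right)} = 6 l$ ($R{\left(l \right)} = 7 \left(- \frac{l}{7} + l\right) = 7 \frac{6 l}{7} = 6 l$)
$\frac{F - 34893}{R{\left(d{\left(2,3 \right)} \right)} + \frac{1}{-44316 + 37528}} = \frac{-28281 - 34893}{6 \cdot 12 \cdot 2 + \frac{1}{-44316 + 37528}} = - \frac{63174}{6 \cdot 24 + \frac{1}{-6788}} = - \frac{63174}{144 - \frac{1}{6788}} = - \frac{63174}{\frac{977471}{6788}} = \left(-63174\right) \frac{6788}{977471} = - \frac{428825112}{977471}$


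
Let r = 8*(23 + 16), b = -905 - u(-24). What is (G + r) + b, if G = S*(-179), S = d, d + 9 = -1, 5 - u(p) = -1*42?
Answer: 1150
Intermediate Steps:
u(p) = 47 (u(p) = 5 - (-1)*42 = 5 - 1*(-42) = 5 + 42 = 47)
d = -10 (d = -9 - 1 = -10)
S = -10
b = -952 (b = -905 - 1*47 = -905 - 47 = -952)
G = 1790 (G = -10*(-179) = 1790)
r = 312 (r = 8*39 = 312)
(G + r) + b = (1790 + 312) - 952 = 2102 - 952 = 1150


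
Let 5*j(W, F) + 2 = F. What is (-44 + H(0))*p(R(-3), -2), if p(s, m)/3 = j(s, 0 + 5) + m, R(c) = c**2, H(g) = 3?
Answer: 861/5 ≈ 172.20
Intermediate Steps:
j(W, F) = -2/5 + F/5
p(s, m) = 9/5 + 3*m (p(s, m) = 3*((-2/5 + (0 + 5)/5) + m) = 3*((-2/5 + (1/5)*5) + m) = 3*((-2/5 + 1) + m) = 3*(3/5 + m) = 9/5 + 3*m)
(-44 + H(0))*p(R(-3), -2) = (-44 + 3)*(9/5 + 3*(-2)) = -41*(9/5 - 6) = -41*(-21/5) = 861/5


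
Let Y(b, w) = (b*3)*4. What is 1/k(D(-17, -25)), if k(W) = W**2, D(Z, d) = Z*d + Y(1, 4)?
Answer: 1/190969 ≈ 5.2364e-6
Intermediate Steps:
Y(b, w) = 12*b (Y(b, w) = (3*b)*4 = 12*b)
D(Z, d) = 12 + Z*d (D(Z, d) = Z*d + 12*1 = Z*d + 12 = 12 + Z*d)
1/k(D(-17, -25)) = 1/((12 - 17*(-25))**2) = 1/((12 + 425)**2) = 1/(437**2) = 1/190969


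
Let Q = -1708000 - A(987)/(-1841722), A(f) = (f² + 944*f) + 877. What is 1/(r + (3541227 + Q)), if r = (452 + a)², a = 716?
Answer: 920861/2944408878698 ≈ 3.1275e-7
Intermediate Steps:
A(f) = 877 + f² + 944*f
r = 1364224 (r = (452 + 716)² = 1168² = 1364224)
Q = -1572829634613/920861 (Q = -1708000 - (877 + 987² + 944*987)/(-1841722) = -1708000 - (877 + 974169 + 931728)*(-1)/1841722 = -1708000 - 1906774*(-1)/1841722 = -1708000 - 1*(-953387/920861) = -1708000 + 953387/920861 = -1572829634613/920861 ≈ -1.7080e+6)
1/(r + (3541227 + Q)) = 1/(1364224 + (3541227 - 1572829634613/920861)) = 1/(1364224 + 1688148201834/920861) = 1/(2944408878698/920861) = 920861/2944408878698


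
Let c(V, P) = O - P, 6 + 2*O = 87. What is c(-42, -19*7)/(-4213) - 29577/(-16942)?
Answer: 60834232/35688323 ≈ 1.7046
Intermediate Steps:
O = 81/2 (O = -3 + (½)*87 = -3 + 87/2 = 81/2 ≈ 40.500)
c(V, P) = 81/2 - P
c(-42, -19*7)/(-4213) - 29577/(-16942) = (81/2 - (-19)*7)/(-4213) - 29577/(-16942) = (81/2 - 1*(-133))*(-1/4213) - 29577*(-1/16942) = (81/2 + 133)*(-1/4213) + 29577/16942 = (347/2)*(-1/4213) + 29577/16942 = -347/8426 + 29577/16942 = 60834232/35688323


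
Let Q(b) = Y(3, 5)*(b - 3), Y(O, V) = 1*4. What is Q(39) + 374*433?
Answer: 162086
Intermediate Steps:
Y(O, V) = 4
Q(b) = -12 + 4*b (Q(b) = 4*(b - 3) = 4*(-3 + b) = -12 + 4*b)
Q(39) + 374*433 = (-12 + 4*39) + 374*433 = (-12 + 156) + 161942 = 144 + 161942 = 162086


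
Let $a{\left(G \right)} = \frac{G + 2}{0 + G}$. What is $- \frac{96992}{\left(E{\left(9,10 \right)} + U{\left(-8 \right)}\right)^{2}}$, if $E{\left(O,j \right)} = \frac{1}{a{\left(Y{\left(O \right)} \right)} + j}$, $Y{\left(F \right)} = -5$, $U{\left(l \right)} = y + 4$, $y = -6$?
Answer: $- \frac{272450528}{10201} \approx -26708.0$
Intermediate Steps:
$U{\left(l \right)} = -2$ ($U{\left(l \right)} = -6 + 4 = -2$)
$a{\left(G \right)} = \frac{2 + G}{G}$
$E{\left(O,j \right)} = \frac{1}{\frac{3}{5} + j}$ ($E{\left(O,j \right)} = \frac{1}{\frac{2 - 5}{-5} + j} = \frac{1}{\left(- \frac{1}{5}\right) \left(-3\right) + j} = \frac{1}{\frac{3}{5} + j}$)
$- \frac{96992}{\left(E{\left(9,10 \right)} + U{\left(-8 \right)}\right)^{2}} = - \frac{96992}{\left(\frac{5}{3 + 5 \cdot 10} - 2\right)^{2}} = - \frac{96992}{\left(\frac{5}{3 + 50} - 2\right)^{2}} = - \frac{96992}{\left(\frac{5}{53} - 2\right)^{2}} = - \frac{96992}{\left(- \frac{101}{53}\right)^{2}} = - \frac{96992}{\frac{10201}{2809}} = \left(-96992\right) \frac{2809}{10201} = - \frac{272450528}{10201}$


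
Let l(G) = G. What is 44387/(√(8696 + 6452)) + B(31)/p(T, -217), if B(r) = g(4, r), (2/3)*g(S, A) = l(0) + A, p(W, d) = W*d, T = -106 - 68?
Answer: 1/812 + 6341*√3787/1082 ≈ 360.64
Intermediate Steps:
T = -174
g(S, A) = 3*A/2 (g(S, A) = 3*(0 + A)/2 = 3*A/2)
B(r) = 3*r/2
44387/(√(8696 + 6452)) + B(31)/p(T, -217) = 44387/(√(8696 + 6452)) + ((3/2)*31)/((-174*(-217))) = 44387/(√15148) + (93/2)/37758 = 44387/((2*√3787)) + (93/2)*(1/37758) = 44387*(√3787/7574) + 1/812 = 6341*√3787/1082 + 1/812 = 1/812 + 6341*√3787/1082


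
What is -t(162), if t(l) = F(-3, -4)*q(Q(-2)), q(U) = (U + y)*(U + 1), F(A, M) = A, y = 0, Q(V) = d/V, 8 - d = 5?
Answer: 9/4 ≈ 2.2500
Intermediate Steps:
d = 3 (d = 8 - 1*5 = 8 - 5 = 3)
Q(V) = 3/V
q(U) = U*(1 + U) (q(U) = (U + 0)*(U + 1) = U*(1 + U))
t(l) = -9/4 (t(l) = -3*3/(-2)*(1 + 3/(-2)) = -3*3*(-½)*(1 + 3*(-½)) = -(-9)*(1 - 3/2)/2 = -(-9)*(-1)/(2*2) = -3*¾ = -9/4)
-t(162) = -1*(-9/4) = 9/4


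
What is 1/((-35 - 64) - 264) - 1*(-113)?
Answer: 41018/363 ≈ 113.00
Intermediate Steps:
1/((-35 - 64) - 264) - 1*(-113) = 1/(-99 - 264) + 113 = 1/(-363) + 113 = -1/363 + 113 = 41018/363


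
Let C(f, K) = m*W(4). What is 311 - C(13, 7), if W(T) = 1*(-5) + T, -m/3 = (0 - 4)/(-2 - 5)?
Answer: 2165/7 ≈ 309.29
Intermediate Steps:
m = -12/7 (m = -3*(0 - 4)/(-2 - 5) = -(-12)/(-7) = -(-12)*(-1)/7 = -3*4/7 = -12/7 ≈ -1.7143)
W(T) = -5 + T
C(f, K) = 12/7 (C(f, K) = -12*(-5 + 4)/7 = -12/7*(-1) = 12/7)
311 - C(13, 7) = 311 - 1*12/7 = 311 - 12/7 = 2165/7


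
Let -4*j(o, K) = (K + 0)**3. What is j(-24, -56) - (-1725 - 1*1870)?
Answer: 47499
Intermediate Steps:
j(o, K) = -K**3/4 (j(o, K) = -(K + 0)**3/4 = -K**3/4)
j(-24, -56) - (-1725 - 1*1870) = -1/4*(-56)**3 - (-1725 - 1*1870) = -1/4*(-175616) - (-1725 - 1870) = 43904 - 1*(-3595) = 43904 + 3595 = 47499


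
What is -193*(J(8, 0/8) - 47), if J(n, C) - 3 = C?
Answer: 8492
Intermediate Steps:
J(n, C) = 3 + C
-193*(J(8, 0/8) - 47) = -193*((3 + 0/8) - 47) = -193*((3 + 0*(⅛)) - 47) = -193*((3 + 0) - 47) = -193*(3 - 47) = -193*(-44) = 8492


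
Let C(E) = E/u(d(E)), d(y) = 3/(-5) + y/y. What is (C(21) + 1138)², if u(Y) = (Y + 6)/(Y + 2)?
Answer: 84033889/64 ≈ 1.3130e+6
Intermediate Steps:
d(y) = ⅖ (d(y) = 3*(-⅕) + 1 = -⅗ + 1 = ⅖)
u(Y) = (6 + Y)/(2 + Y)
C(E) = 3*E/8 (C(E) = E/(((6 + ⅖)/(2 + ⅖))) = E/(((32/5)/(12/5))) = E/(((5/12)*(32/5))) = E/(8/3) = E*(3/8) = 3*E/8)
(C(21) + 1138)² = ((3/8)*21 + 1138)² = (63/8 + 1138)² = (9167/8)² = 84033889/64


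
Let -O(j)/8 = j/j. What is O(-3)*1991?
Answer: -15928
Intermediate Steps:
O(j) = -8 (O(j) = -8*j/j = -8*1 = -8)
O(-3)*1991 = -8*1991 = -15928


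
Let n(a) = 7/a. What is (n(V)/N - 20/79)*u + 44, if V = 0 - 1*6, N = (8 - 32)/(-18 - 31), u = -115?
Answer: 3947899/11376 ≈ 347.04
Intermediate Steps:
N = 24/49 (N = -24/(-49) = -24*(-1/49) = 24/49 ≈ 0.48980)
V = -6 (V = 0 - 6 = -6)
(n(V)/N - 20/79)*u + 44 = ((7/(-6))/(24/49) - 20/79)*(-115) + 44 = ((7*(-⅙))*(49/24) - 20*1/79)*(-115) + 44 = (-7/6*49/24 - 20/79)*(-115) + 44 = (-343/144 - 20/79)*(-115) + 44 = -29977/11376*(-115) + 44 = 3447355/11376 + 44 = 3947899/11376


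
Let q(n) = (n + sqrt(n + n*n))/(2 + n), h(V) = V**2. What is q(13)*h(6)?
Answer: 156/5 + 12*sqrt(182)/5 ≈ 63.578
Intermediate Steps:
q(n) = (n + sqrt(n + n**2))/(2 + n)
q(13)*h(6) = ((13 + sqrt(13*(1 + 13)))/(2 + 13))*6**2 = ((13 + sqrt(13*14))/15)*36 = ((13 + sqrt(182))/15)*36 = (13/15 + sqrt(182)/15)*36 = 156/5 + 12*sqrt(182)/5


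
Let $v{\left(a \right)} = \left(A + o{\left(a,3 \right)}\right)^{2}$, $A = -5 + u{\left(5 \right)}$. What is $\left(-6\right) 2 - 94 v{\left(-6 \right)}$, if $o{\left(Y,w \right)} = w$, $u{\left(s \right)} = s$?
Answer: $-858$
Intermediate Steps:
$A = 0$ ($A = -5 + 5 = 0$)
$v{\left(a \right)} = 9$ ($v{\left(a \right)} = \left(0 + 3\right)^{2} = 3^{2} = 9$)
$\left(-6\right) 2 - 94 v{\left(-6 \right)} = \left(-6\right) 2 - 846 = -12 - 846 = -858$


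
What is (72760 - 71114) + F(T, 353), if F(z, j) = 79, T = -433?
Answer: 1725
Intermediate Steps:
(72760 - 71114) + F(T, 353) = (72760 - 71114) + 79 = 1646 + 79 = 1725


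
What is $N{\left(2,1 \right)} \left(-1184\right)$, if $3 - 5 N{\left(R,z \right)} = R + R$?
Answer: $\frac{1184}{5} \approx 236.8$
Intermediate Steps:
$N{\left(R,z \right)} = \frac{3}{5} - \frac{2 R}{5}$ ($N{\left(R,z \right)} = \frac{3}{5} - \frac{R + R}{5} = \frac{3}{5} - \frac{2 R}{5}$)
$N{\left(2,1 \right)} \left(-1184\right) = \left(\frac{3}{5} - \frac{4}{5}\right) \left(-1184\right) = \left(- \frac{1}{5}\right) \left(-1184\right) = \frac{1184}{5}$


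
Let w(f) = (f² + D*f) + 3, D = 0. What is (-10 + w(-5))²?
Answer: 324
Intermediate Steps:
w(f) = 3 + f² (w(f) = (f² + 0*f) + 3 = (f² + 0) + 3 = f² + 3 = 3 + f²)
(-10 + w(-5))² = (-10 + (3 + (-5)²))² = (-10 + (3 + 25))² = (-10 + 28)² = 18² = 324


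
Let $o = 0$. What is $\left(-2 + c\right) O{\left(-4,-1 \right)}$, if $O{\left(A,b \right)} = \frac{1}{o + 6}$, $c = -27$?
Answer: $- \frac{29}{6} \approx -4.8333$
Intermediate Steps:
$O{\left(A,b \right)} = \frac{1}{6}$ ($O{\left(A,b \right)} = \frac{1}{0 + 6} = \frac{1}{6}$)
$\left(-2 + c\right) O{\left(-4,-1 \right)} = \left(-2 - 27\right) \frac{1}{6} = \left(-29\right) \frac{1}{6} = - \frac{29}{6}$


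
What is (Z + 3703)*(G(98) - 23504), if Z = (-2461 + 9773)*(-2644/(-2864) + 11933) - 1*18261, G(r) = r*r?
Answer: -217077489979000/179 ≈ -1.2127e+12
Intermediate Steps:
G(r) = r²
Z = 15616422773/179 (Z = 7312*(-2644*(-1/2864) + 11933) - 18261 = 7312*(661/716 + 11933) - 18261 = 7312*(8544689/716) - 18261 = 15619691492/179 - 18261 = 15616422773/179 ≈ 8.7243e+7)
(Z + 3703)*(G(98) - 23504) = (15616422773/179 + 3703)*(98² - 23504) = 15617085610*(9604 - 23504)/179 = (15617085610/179)*(-13900) = -217077489979000/179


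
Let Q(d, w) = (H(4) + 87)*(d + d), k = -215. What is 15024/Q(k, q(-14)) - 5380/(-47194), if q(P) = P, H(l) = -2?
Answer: -128100914/431235175 ≈ -0.29706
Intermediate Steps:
Q(d, w) = 170*d (Q(d, w) = (-2 + 87)*(d + d) = 85*(2*d) = 170*d)
15024/Q(k, q(-14)) - 5380/(-47194) = 15024/((170*(-215))) - 5380/(-47194) = 15024/(-36550) - 5380*(-1/47194) = 15024*(-1/36550) + 2690/23597 = -7512/18275 + 2690/23597 = -128100914/431235175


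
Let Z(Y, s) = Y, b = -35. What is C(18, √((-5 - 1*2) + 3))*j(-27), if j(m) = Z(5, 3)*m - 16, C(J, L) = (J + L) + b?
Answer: 2567 - 302*I ≈ 2567.0 - 302.0*I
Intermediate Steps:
C(J, L) = -35 + J + L (C(J, L) = (J + L) - 35 = -35 + J + L)
j(m) = -16 + 5*m (j(m) = 5*m - 16 = -16 + 5*m)
C(18, √((-5 - 1*2) + 3))*j(-27) = (-35 + 18 + √((-5 - 1*2) + 3))*(-16 + 5*(-27)) = (-35 + 18 + √((-5 - 2) + 3))*(-16 - 135) = (-35 + 18 + √(-7 + 3))*(-151) = (-35 + 18 + √(-4))*(-151) = (-35 + 18 + 2*I)*(-151) = (-17 + 2*I)*(-151) = 2567 - 302*I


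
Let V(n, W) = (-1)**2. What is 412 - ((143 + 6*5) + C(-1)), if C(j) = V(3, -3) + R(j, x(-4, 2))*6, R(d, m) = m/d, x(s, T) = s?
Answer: 214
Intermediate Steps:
V(n, W) = 1
C(j) = 1 - 24/j (C(j) = 1 - 4/j*6 = 1 - 24/j)
412 - ((143 + 6*5) + C(-1)) = 412 - ((143 + 6*5) + (-24 - 1)/(-1)) = 412 - ((143 + 30) - 1*(-25)) = 412 - (173 + 25) = 412 - 1*198 = 412 - 198 = 214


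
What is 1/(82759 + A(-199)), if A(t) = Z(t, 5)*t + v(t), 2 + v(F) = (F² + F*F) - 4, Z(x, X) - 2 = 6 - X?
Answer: 1/161358 ≈ 6.1974e-6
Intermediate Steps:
Z(x, X) = 8 - X (Z(x, X) = 2 + (6 - X) = 8 - X)
v(F) = -6 + 2*F² (v(F) = -2 + ((F² + F*F) - 4) = -2 + ((F² + F²) - 4) = -2 + (2*F² - 4) = -2 + (-4 + 2*F²) = -6 + 2*F²)
A(t) = -6 + 2*t² + 3*t (A(t) = (8 - 1*5)*t + (-6 + 2*t²) = (8 - 5)*t + (-6 + 2*t²) = 3*t + (-6 + 2*t²) = -6 + 2*t² + 3*t)
1/(82759 + A(-199)) = 1/(82759 + (-6 + 2*(-199)² + 3*(-199))) = 1/(82759 + (-6 + 2*39601 - 597)) = 1/(82759 + (-6 + 79202 - 597)) = 1/(82759 + 78599) = 1/161358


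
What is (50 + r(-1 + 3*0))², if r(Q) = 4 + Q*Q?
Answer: 3025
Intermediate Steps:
r(Q) = 4 + Q²
(50 + r(-1 + 3*0))² = (50 + (4 + (-1 + 3*0)²))² = (50 + (4 + (-1 + 0)²))² = (50 + (4 + (-1)²))² = (50 + (4 + 1))² = (50 + 5)² = 55² = 3025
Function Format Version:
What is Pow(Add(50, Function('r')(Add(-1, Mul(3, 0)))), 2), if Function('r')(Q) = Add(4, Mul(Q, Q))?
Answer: 3025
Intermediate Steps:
Function('r')(Q) = Add(4, Pow(Q, 2))
Pow(Add(50, Function('r')(Add(-1, Mul(3, 0)))), 2) = Pow(Add(50, Add(4, Pow(Add(-1, Mul(3, 0)), 2))), 2) = Pow(Add(50, Add(4, Pow(Add(-1, 0), 2))), 2) = Pow(Add(50, Add(4, Pow(-1, 2))), 2) = Pow(Add(50, Add(4, 1)), 2) = Pow(Add(50, 5), 2) = Pow(55, 2) = 3025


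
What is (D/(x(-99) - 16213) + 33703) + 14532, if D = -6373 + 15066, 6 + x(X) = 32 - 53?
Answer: 783327707/16240 ≈ 48234.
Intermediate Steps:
x(X) = -27 (x(X) = -6 + (32 - 53) = -6 - 21 = -27)
D = 8693
(D/(x(-99) - 16213) + 33703) + 14532 = (8693/(-27 - 16213) + 33703) + 14532 = (8693/(-16240) + 33703) + 14532 = (8693*(-1/16240) + 33703) + 14532 = (-8693/16240 + 33703) + 14532 = 547328027/16240 + 14532 = 783327707/16240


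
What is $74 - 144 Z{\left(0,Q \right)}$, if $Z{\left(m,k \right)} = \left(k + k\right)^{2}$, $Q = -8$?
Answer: $-36790$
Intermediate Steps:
$Z{\left(m,k \right)} = 4 k^{2}$ ($Z{\left(m,k \right)} = \left(2 k\right)^{2} = 4 k^{2}$)
$74 - 144 Z{\left(0,Q \right)} = 74 - 144 \cdot 4 \left(-8\right)^{2} = 74 - 144 \cdot 4 \cdot 64 = 74 - 36864 = -36790$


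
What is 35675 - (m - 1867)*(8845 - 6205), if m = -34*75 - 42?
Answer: 11807435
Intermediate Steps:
m = -2592 (m = -2550 - 42 = -2592)
35675 - (m - 1867)*(8845 - 6205) = 35675 - (-2592 - 1867)*(8845 - 6205) = 35675 - (-4459)*2640 = 35675 - 1*(-11771760) = 35675 + 11771760 = 11807435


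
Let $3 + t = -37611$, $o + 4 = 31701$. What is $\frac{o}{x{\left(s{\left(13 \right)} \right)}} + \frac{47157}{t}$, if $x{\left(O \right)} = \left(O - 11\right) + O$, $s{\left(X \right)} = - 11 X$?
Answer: $- \frac{402085529}{3723786} \approx -107.98$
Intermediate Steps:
$o = 31697$ ($o = -4 + 31701 = 31697$)
$x{\left(O \right)} = -11 + 2 O$ ($x{\left(O \right)} = \left(-11 + O\right) + O = -11 + 2 O$)
$t = -37614$ ($t = -3 - 37611 = -37614$)
$\frac{o}{x{\left(s{\left(13 \right)} \right)}} + \frac{47157}{t} = \frac{31697}{-11 + 2 \left(\left(-11\right) 13\right)} + \frac{47157}{-37614} = \frac{31697}{-11 + 2 \left(-143\right)} + 47157 \left(- \frac{1}{37614}\right) = \frac{31697}{-11 - 286} - \frac{15719}{12538} = \frac{31697}{-297} - \frac{15719}{12538} = 31697 \left(- \frac{1}{297}\right) - \frac{15719}{12538} = - \frac{31697}{297} - \frac{15719}{12538} = - \frac{402085529}{3723786}$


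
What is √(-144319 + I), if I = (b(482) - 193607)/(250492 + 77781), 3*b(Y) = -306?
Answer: 2*I*√32132924467887/29843 ≈ 379.89*I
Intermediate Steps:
b(Y) = -102 (b(Y) = (⅓)*(-306) = -102)
I = -193709/328273 (I = (-102 - 193607)/(250492 + 77781) = -193709/328273 ≈ -0.59009)
√(-144319 + I) = √(-144319 - 193709/328273) = √(-47376224796/328273) = 2*I*√32132924467887/29843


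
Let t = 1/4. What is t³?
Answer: 1/64 ≈ 0.015625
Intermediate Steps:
t = ¼ ≈ 0.25000
t³ = (¼)³ = 1/64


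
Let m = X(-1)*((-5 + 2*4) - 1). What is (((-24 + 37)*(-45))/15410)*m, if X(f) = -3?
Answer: 351/1541 ≈ 0.22777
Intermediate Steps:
m = -6 (m = -3*((-5 + 2*4) - 1) = -3*((-5 + 8) - 1) = -3*(3 - 1) = -3*2 = -6)
(((-24 + 37)*(-45))/15410)*m = (((-24 + 37)*(-45))/15410)*(-6) = ((13*(-45))*(1/15410))*(-6) = -585*1/15410*(-6) = -117/3082*(-6) = 351/1541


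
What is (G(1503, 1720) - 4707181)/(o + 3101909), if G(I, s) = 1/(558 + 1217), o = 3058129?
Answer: -4177623137/5467033725 ≈ -0.76415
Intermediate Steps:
G(I, s) = 1/1775
(G(1503, 1720) - 4707181)/(o + 3101909) = (1/1775 - 4707181)/(3058129 + 3101909) = -8355246274/1775/6160038 = -8355246274/1775*1/6160038 = -4177623137/5467033725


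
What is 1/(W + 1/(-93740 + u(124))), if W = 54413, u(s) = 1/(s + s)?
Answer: 23247519/1264967251099 ≈ 1.8378e-5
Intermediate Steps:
u(s) = 1/(2*s)
1/(W + 1/(-93740 + u(124))) = 1/(54413 + 1/(-93740 + (½)/124)) = 1/(54413 + 1/(-93740 + (½)*(1/124))) = 1/(54413 + 1/(-93740 + 1/248)) = 1/(54413 + 1/(-23247519/248)) = 1/(54413 - 248/23247519) = 1/(1264967251099/23247519) = 23247519/1264967251099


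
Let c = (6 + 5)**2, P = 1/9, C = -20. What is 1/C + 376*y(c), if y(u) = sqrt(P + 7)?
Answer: 60157/60 ≈ 1002.6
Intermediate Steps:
P = 1/9 ≈ 0.11111
c = 121 (c = 11**2 = 121)
y(u) = 8/3 (y(u) = sqrt(1/9 + 7) = sqrt(64/9) = 8/3)
1/C + 376*y(c) = 1/(-20) + 376*(8/3) = -1/20 + 3008/3 = 60157/60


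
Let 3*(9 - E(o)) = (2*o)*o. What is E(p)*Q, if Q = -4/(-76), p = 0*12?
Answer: 9/19 ≈ 0.47368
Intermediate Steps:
p = 0
E(o) = 9 - 2*o²/3 (E(o) = 9 - 2*o*o/3 = 9 - 2*o²/3)
Q = 1/19 (Q = -4*(-1/76) = 1/19 ≈ 0.052632)
E(p)*Q = (9 - ⅔*0²)*(1/19) = (9 - ⅔*0)*(1/19) = (9 + 0)*(1/19) = 9*(1/19) = 9/19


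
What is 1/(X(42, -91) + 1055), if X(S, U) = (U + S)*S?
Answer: -1/1003 ≈ -0.00099701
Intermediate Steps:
X(S, U) = S*(S + U) (X(S, U) = (S + U)*S = S*(S + U))
1/(X(42, -91) + 1055) = 1/(42*(42 - 91) + 1055) = 1/(42*(-49) + 1055) = 1/(-2058 + 1055) = 1/(-1003) = -1/1003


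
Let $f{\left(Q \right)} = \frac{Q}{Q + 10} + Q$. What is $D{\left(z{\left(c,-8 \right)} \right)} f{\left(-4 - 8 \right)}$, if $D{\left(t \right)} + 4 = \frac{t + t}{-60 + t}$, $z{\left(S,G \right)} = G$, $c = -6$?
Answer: $\frac{384}{17} \approx 22.588$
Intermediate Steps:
$f{\left(Q \right)} = Q + \frac{Q}{10 + Q}$ ($f{\left(Q \right)} = \frac{Q}{10 + Q} + Q = Q + \frac{Q}{10 + Q}$)
$D{\left(t \right)} = -4 + \frac{2 t}{-60 + t}$ ($D{\left(t \right)} = -4 + \frac{t + t}{-60 + t} = -4 + \frac{2 t}{-60 + t}$)
$D{\left(z{\left(c,-8 \right)} \right)} f{\left(-4 - 8 \right)} = \frac{2 \left(120 - -8\right)}{-60 - 8} \frac{\left(-4 - 8\right) \left(11 - 12\right)}{10 - 12} = \frac{2 \left(120 + 8\right)}{-68} \frac{\left(-4 - 8\right) \left(11 - 12\right)}{10 - 12} = 2 \left(- \frac{1}{68}\right) 128 \left(- \frac{12 \left(11 - 12\right)}{10 - 12}\right) = - \frac{64 \left(\left(-12\right) \frac{1}{-2} \left(-1\right)\right)}{17} = - \frac{64 \left(\left(-12\right) \left(- \frac{1}{2}\right) \left(-1\right)\right)}{17} = \left(- \frac{64}{17}\right) \left(-6\right) = \frac{384}{17}$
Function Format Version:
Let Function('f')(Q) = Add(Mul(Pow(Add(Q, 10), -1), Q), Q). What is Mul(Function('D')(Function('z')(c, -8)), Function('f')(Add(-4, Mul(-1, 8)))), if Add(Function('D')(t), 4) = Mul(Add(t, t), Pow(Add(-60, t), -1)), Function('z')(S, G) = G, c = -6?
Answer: Rational(384, 17) ≈ 22.588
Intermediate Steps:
Function('f')(Q) = Add(Q, Mul(Q, Pow(Add(10, Q), -1))) (Function('f')(Q) = Add(Mul(Pow(Add(10, Q), -1), Q), Q) = Add(Mul(Q, Pow(Add(10, Q), -1)), Q) = Add(Q, Mul(Q, Pow(Add(10, Q), -1))))
Function('D')(t) = Add(-4, Mul(2, t, Pow(Add(-60, t), -1))) (Function('D')(t) = Add(-4, Mul(Add(t, t), Pow(Add(-60, t), -1))) = Add(-4, Mul(Mul(2, t), Pow(Add(-60, t), -1))) = Add(-4, Mul(2, t, Pow(Add(-60, t), -1))))
Mul(Function('D')(Function('z')(c, -8)), Function('f')(Add(-4, Mul(-1, 8)))) = Mul(Mul(2, Pow(Add(-60, -8), -1), Add(120, Mul(-1, -8))), Mul(Add(-4, Mul(-1, 8)), Pow(Add(10, Add(-4, Mul(-1, 8))), -1), Add(11, Add(-4, Mul(-1, 8))))) = Mul(Mul(2, Pow(-68, -1), Add(120, 8)), Mul(Add(-4, -8), Pow(Add(10, Add(-4, -8)), -1), Add(11, Add(-4, -8)))) = Mul(Mul(2, Rational(-1, 68), 128), Mul(-12, Pow(Add(10, -12), -1), Add(11, -12))) = Mul(Rational(-64, 17), Mul(-12, Pow(-2, -1), -1)) = Mul(Rational(-64, 17), Mul(-12, Rational(-1, 2), -1)) = Mul(Rational(-64, 17), -6) = Rational(384, 17)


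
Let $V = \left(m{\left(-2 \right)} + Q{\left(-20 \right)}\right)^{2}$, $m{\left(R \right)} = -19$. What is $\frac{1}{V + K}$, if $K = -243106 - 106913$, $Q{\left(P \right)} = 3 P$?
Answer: $- \frac{1}{343778} \approx -2.9089 \cdot 10^{-6}$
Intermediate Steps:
$V = 6241$ ($V = \left(-19 + 3 \left(-20\right)\right)^{2} = \left(-19 - 60\right)^{2} = \left(-79\right)^{2} = 6241$)
$K = -350019$ ($K = -243106 - 106913 = -350019$)
$\frac{1}{V + K} = \frac{1}{6241 - 350019} = \frac{1}{-343778} = - \frac{1}{343778}$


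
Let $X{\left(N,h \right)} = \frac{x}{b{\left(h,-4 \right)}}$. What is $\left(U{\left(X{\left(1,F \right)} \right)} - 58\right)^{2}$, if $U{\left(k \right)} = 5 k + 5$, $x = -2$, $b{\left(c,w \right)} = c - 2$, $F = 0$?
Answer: $2304$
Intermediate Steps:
$b{\left(c,w \right)} = -2 + c$
$X{\left(N,h \right)} = - \frac{2}{-2 + h}$
$U{\left(k \right)} = 5 + 5 k$
$\left(U{\left(X{\left(1,F \right)} \right)} - 58\right)^{2} = \left(\left(5 + 5 \left(- \frac{2}{-2 + 0}\right)\right) - 58\right)^{2} = \left(\left(5 + 5 \left(- \frac{2}{-2}\right)\right) - 58\right)^{2} = \left(\left(5 + 5 \left(\left(-2\right) \left(- \frac{1}{2}\right)\right)\right) - 58\right)^{2} = \left(\left(5 + 5 \cdot 1\right) - 58\right)^{2} = \left(\left(5 + 5\right) - 58\right)^{2} = \left(10 - 58\right)^{2} = \left(-48\right)^{2} = 2304$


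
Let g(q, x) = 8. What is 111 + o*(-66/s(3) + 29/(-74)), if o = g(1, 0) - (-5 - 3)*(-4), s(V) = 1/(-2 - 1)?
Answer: -171369/37 ≈ -4631.6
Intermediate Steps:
s(V) = -⅓ (s(V) = 1/(-3) = -⅓)
o = -24 (o = 8 - (-5 - 3)*(-4) = 8 - (-8)*(-4) = 8 - 1*32 = 8 - 32 = -24)
111 + o*(-66/s(3) + 29/(-74)) = 111 - 24*(-66/(-⅓) + 29/(-74)) = 111 - 24*(-66*(-3) + 29*(-1/74)) = 111 - 24*(198 - 29/74) = 111 - 24*14623/74 = 111 - 175476/37 = -171369/37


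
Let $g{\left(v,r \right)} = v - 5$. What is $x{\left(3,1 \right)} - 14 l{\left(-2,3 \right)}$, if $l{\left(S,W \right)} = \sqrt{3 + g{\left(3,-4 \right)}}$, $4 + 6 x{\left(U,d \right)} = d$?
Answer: $- \frac{29}{2} \approx -14.5$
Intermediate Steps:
$g{\left(v,r \right)} = -5 + v$
$x{\left(U,d \right)} = - \frac{2}{3} + \frac{d}{6}$
$l{\left(S,W \right)} = 1$ ($l{\left(S,W \right)} = \sqrt{3 + \left(-5 + 3\right)} = \sqrt{3 - 2} = \sqrt{1} = 1$)
$x{\left(3,1 \right)} - 14 l{\left(-2,3 \right)} = \left(- \frac{2}{3} + \frac{1}{6} \cdot 1\right) - 14 = \left(- \frac{2}{3} + \frac{1}{6}\right) - 14 = - \frac{1}{2} - 14 = - \frac{29}{2}$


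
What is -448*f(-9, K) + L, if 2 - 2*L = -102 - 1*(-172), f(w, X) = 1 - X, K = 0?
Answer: -482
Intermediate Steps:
L = -34 (L = 1 - (-102 - 1*(-172))/2 = 1 - (-102 + 172)/2 = 1 - 1/2*70 = 1 - 35 = -34)
-448*f(-9, K) + L = -448*(1 - 1*0) - 34 = -448*(1 + 0) - 34 = -448*1 - 34 = -448 - 34 = -482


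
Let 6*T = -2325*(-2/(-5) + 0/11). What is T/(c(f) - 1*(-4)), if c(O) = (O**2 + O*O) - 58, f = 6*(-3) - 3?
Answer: -155/828 ≈ -0.18720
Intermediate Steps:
f = -21 (f = -18 - 3 = -21)
c(O) = -58 + 2*O**2 (c(O) = (O**2 + O**2) - 58 = 2*O**2 - 58 = -58 + 2*O**2)
T = -155 (T = (-2325*(-2/(-5) + 0/11))/6 = (-2325*(-2*(-1/5) + 0*(1/11)))/6 = (-2325*(2/5 + 0))/6 = (-2325*2/5)/6 = (1/6)*(-930) = -155)
T/(c(f) - 1*(-4)) = -155/((-58 + 2*(-21)**2) - 1*(-4)) = -155/((-58 + 2*441) + 4) = -155/((-58 + 882) + 4) = -155/(824 + 4) = -155/828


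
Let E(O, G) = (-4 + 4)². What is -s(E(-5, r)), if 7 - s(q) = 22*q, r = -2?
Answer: -7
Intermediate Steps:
E(O, G) = 0 (E(O, G) = 0² = 0)
s(q) = 7 - 22*q
-s(E(-5, r)) = -(7 - 22*0) = -(7 + 0) = -1*7 = -7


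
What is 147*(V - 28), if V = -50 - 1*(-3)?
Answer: -11025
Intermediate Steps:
V = -47 (V = -50 + 3 = -47)
147*(V - 28) = 147*(-47 - 28) = 147*(-75) = -11025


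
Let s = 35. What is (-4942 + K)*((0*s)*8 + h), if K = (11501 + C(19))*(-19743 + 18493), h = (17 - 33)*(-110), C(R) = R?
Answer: -25352697920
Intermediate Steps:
h = 1760 (h = -16*(-110) = 1760)
K = -14400000 (K = (11501 + 19)*(-19743 + 18493) = 11520*(-1250) = -14400000)
(-4942 + K)*((0*s)*8 + h) = (-4942 - 14400000)*((0*35)*8 + 1760) = -14404942*(0*8 + 1760) = -14404942*(0 + 1760) = -14404942*1760 = -25352697920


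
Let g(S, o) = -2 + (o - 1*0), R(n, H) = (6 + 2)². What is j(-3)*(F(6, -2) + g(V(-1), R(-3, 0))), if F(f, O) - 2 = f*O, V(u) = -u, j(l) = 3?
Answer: 156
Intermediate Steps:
R(n, H) = 64 (R(n, H) = 8² = 64)
F(f, O) = 2 + O*f (F(f, O) = 2 + f*O = 2 + O*f)
g(S, o) = -2 + o (g(S, o) = -2 + (o + 0) = -2 + o)
j(-3)*(F(6, -2) + g(V(-1), R(-3, 0))) = 3*((2 - 2*6) + (-2 + 64)) = 3*((2 - 12) + 62) = 3*(-10 + 62) = 3*52 = 156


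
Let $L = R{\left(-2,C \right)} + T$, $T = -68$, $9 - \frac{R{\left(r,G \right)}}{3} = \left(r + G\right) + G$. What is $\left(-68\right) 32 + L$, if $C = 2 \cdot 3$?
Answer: $-2247$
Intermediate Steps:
$C = 6$
$R{\left(r,G \right)} = 27 - 6 G - 3 r$ ($R{\left(r,G \right)} = 27 - 3 \left(\left(r + G\right) + G\right) = 27 - 3 \left(\left(G + r\right) + G\right) = 27 - 3 \left(r + 2 G\right) = 27 - \left(3 r + 6 G\right) = 27 - 6 G - 3 r$)
$L = -71$ ($L = \left(27 - 36 - -6\right) - 68 = \left(27 - 36 + 6\right) - 68 = -3 - 68 = -71$)
$\left(-68\right) 32 + L = \left(-68\right) 32 - 71 = -2176 - 71 = -2247$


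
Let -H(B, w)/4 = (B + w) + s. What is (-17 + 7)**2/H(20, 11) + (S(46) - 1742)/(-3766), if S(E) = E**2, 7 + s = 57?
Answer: -62222/152523 ≈ -0.40795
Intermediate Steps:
s = 50 (s = -7 + 57 = 50)
H(B, w) = -200 - 4*B - 4*w (H(B, w) = -4*((B + w) + 50) = -4*(50 + B + w) = -200 - 4*B - 4*w)
(-17 + 7)**2/H(20, 11) + (S(46) - 1742)/(-3766) = (-17 + 7)**2/(-200 - 4*20 - 4*11) + (46**2 - 1742)/(-3766) = (-10)**2/(-200 - 80 - 44) + (2116 - 1742)*(-1/3766) = 100/(-324) + 374*(-1/3766) = 100*(-1/324) - 187/1883 = -25/81 - 187/1883 = -62222/152523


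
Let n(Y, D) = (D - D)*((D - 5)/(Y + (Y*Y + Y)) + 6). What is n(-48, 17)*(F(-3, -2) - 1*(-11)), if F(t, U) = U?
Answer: 0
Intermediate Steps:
n(Y, D) = 0 (n(Y, D) = 0*((-5 + D)/(Y + (Y² + Y)) + 6) = 0*((-5 + D)/(Y + (Y + Y²)) + 6) = 0*((-5 + D)/(Y² + 2*Y) + 6) = 0*(6 + (-5 + D)/(Y² + 2*Y)) = 0)
n(-48, 17)*(F(-3, -2) - 1*(-11)) = 0*(-2 - 1*(-11)) = 0*(-2 + 11) = 0*9 = 0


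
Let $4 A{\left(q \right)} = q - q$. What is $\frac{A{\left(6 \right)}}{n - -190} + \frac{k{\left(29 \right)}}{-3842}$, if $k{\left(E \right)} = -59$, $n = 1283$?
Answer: $\frac{59}{3842} \approx 0.015357$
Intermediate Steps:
$A{\left(q \right)} = 0$ ($A{\left(q \right)} = \frac{q - q}{4} = \frac{1}{4} \cdot 0 = 0$)
$\frac{A{\left(6 \right)}}{n - -190} + \frac{k{\left(29 \right)}}{-3842} = \frac{0}{1283 - -190} - \frac{59}{-3842} = \frac{0}{1283 + 190} - - \frac{59}{3842} = \frac{0}{1473} + \frac{59}{3842} = 0 \cdot \frac{1}{1473} + \frac{59}{3842} = 0 + \frac{59}{3842} = \frac{59}{3842}$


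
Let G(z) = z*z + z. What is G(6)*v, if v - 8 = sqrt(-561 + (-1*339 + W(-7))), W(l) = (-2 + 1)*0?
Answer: 336 + 1260*I ≈ 336.0 + 1260.0*I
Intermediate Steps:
W(l) = 0 (W(l) = -1*0 = 0)
G(z) = z + z**2 (G(z) = z**2 + z = z + z**2)
v = 8 + 30*I (v = 8 + sqrt(-561 + (-1*339 + 0)) = 8 + sqrt(-561 + (-339 + 0)) = 8 + sqrt(-561 - 339) = 8 + sqrt(-900) = 8 + 30*I ≈ 8.0 + 30.0*I)
G(6)*v = (6*(1 + 6))*(8 + 30*I) = (6*7)*(8 + 30*I) = 42*(8 + 30*I) = 336 + 1260*I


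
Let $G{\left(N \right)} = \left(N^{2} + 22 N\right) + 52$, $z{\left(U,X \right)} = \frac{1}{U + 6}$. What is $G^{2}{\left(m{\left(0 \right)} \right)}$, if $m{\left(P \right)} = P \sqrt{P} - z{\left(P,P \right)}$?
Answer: $\frac{3031081}{1296} \approx 2338.8$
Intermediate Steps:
$z{\left(U,X \right)} = \frac{1}{6 + U}$
$m{\left(P \right)} = P^{\frac{3}{2}} - \frac{1}{6 + P}$ ($m{\left(P \right)} = P \sqrt{P} - \frac{1}{6 + P} = P^{\frac{3}{2}} - \frac{1}{6 + P}$)
$G{\left(N \right)} = 52 + N^{2} + 22 N$
$G^{2}{\left(m{\left(0 \right)} \right)} = \left(52 + \left(\frac{-1 + 0^{\frac{3}{2}} \left(6 + 0\right)}{6 + 0}\right)^{2} + 22 \frac{-1 + 0^{\frac{3}{2}} \left(6 + 0\right)}{6 + 0}\right)^{2} = \left(52 + \left(\frac{-1 + 0 \cdot 6}{6}\right)^{2} + 22 \frac{-1 + 0 \cdot 6}{6}\right)^{2} = \left(52 + \left(\frac{-1 + 0}{6}\right)^{2} + 22 \frac{-1 + 0}{6}\right)^{2} = \left(52 + \left(\frac{1}{6} \left(-1\right)\right)^{2} + 22 \cdot \frac{1}{6} \left(-1\right)\right)^{2} = \left(52 + \left(- \frac{1}{6}\right)^{2} + 22 \left(- \frac{1}{6}\right)\right)^{2} = \left(52 + \frac{1}{36} - \frac{11}{3}\right)^{2} = \left(\frac{1741}{36}\right)^{2} = \frac{3031081}{1296}$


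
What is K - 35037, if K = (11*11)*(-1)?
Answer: -35158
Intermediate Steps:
K = -121 (K = 121*(-1) = -121)
K - 35037 = -121 - 35037 = -35158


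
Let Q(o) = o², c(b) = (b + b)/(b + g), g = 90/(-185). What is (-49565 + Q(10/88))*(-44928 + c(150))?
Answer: 1987371079400645/892496 ≈ 2.2268e+9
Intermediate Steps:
g = -18/37 (g = 90*(-1/185) = -18/37 ≈ -0.48649)
c(b) = 2*b/(-18/37 + b) (c(b) = (b + b)/(b - 18/37) = (2*b)/(-18/37 + b) = 2*b/(-18/37 + b))
(-49565 + Q(10/88))*(-44928 + c(150)) = (-49565 + (10/88)²)*(-44928 + 74*150/(-18 + 37*150)) = (-49565 + (10*(1/88))²)*(-44928 + 74*150/(-18 + 5550)) = (-49565 + (5/44)²)*(-44928 + 74*150/5532) = (-49565 + 25/1936)*(-44928 + 74*150*(1/5532)) = -95957815*(-44928 + 925/461)/1936 = -95957815/1936*(-20710883/461) = 1987371079400645/892496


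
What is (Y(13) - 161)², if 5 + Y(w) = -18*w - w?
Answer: 170569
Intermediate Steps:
Y(w) = -5 - 19*w (Y(w) = -5 + (-18*w - w) = -5 - 19*w)
(Y(13) - 161)² = ((-5 - 19*13) - 161)² = ((-5 - 247) - 161)² = (-252 - 161)² = (-413)² = 170569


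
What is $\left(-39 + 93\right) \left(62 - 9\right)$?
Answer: $2862$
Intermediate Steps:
$\left(-39 + 93\right) \left(62 - 9\right) = 54 \cdot 53 = 2862$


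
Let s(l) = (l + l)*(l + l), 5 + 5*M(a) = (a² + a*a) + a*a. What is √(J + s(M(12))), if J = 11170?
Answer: √1008566/5 ≈ 200.85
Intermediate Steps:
M(a) = -1 + 3*a²/5 (M(a) = -1 + ((a² + a*a) + a*a)/5 = -1 + ((a² + a²) + a²)/5 = -1 + (2*a² + a²)/5 = -1 + (3*a²)/5 = -1 + 3*a²/5)
s(l) = 4*l² (s(l) = (2*l)*(2*l) = 4*l²)
√(J + s(M(12))) = √(11170 + 4*(-1 + (⅗)*12²)²) = √(11170 + 4*(-1 + (⅗)*144)²) = √(11170 + 4*(-1 + 432/5)²) = √(11170 + 4*(427/5)²) = √(11170 + 4*(182329/25)) = √(11170 + 729316/25) = √(1008566/25) = √1008566/5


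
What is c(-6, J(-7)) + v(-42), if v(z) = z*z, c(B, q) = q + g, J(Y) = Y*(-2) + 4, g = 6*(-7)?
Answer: 1740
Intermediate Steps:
g = -42
J(Y) = 4 - 2*Y (J(Y) = -2*Y + 4 = 4 - 2*Y)
c(B, q) = -42 + q (c(B, q) = q - 42 = -42 + q)
v(z) = z²
c(-6, J(-7)) + v(-42) = (-42 + (4 - 2*(-7))) + (-42)² = (-42 + (4 + 14)) + 1764 = (-42 + 18) + 1764 = -24 + 1764 = 1740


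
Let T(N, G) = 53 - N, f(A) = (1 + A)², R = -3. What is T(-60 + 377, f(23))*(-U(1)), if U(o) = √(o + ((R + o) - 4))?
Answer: 264*I*√5 ≈ 590.32*I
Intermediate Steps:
U(o) = √(-7 + 2*o) (U(o) = √(o + ((-3 + o) - 4)) = √(o + (-7 + o)) = √(-7 + 2*o))
T(-60 + 377, f(23))*(-U(1)) = (53 - (-60 + 377))*(-√(-7 + 2*1)) = (53 - 1*317)*(-√(-7 + 2)) = (53 - 317)*(-√(-5)) = -(-264)*I*√5 = 264*I*√5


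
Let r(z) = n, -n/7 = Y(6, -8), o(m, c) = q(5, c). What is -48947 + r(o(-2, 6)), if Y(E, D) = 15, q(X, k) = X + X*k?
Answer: -49052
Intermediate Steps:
o(m, c) = 5 + 5*c (o(m, c) = 5*(1 + c) = 5 + 5*c)
n = -105 (n = -7*15 = -105)
r(z) = -105
-48947 + r(o(-2, 6)) = -48947 - 105 = -49052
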